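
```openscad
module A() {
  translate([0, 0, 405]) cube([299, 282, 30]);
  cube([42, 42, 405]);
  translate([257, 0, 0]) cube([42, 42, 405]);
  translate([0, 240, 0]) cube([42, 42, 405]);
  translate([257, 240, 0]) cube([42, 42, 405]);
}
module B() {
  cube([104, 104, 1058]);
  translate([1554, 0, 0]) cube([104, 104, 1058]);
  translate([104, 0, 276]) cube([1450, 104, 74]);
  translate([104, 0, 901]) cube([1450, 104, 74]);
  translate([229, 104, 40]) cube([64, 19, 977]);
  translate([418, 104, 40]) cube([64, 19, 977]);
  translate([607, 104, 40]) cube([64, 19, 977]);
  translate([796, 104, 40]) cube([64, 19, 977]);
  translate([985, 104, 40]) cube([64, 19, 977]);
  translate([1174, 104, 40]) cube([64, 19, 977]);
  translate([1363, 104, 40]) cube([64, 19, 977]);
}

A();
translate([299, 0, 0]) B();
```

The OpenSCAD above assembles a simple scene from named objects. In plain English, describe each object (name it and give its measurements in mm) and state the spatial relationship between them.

A is a four-legged stool. The seat is 299×282 mm, 30 mm thick, top at z = 435 mm. It stands on four square legs, each 42×42 mm in cross-section, from z = 0 to the seat underside, each flush with a corner of the seat.

B is a fence section. Two 104×104 mm posts, 1058 mm tall, stand on the floor with a clear span of 1450 mm between their inner faces. Two horizontal rails of 104×74 mm section span the gap between the posts with their undersides at z = 276 mm and z = 901 mm, flush with the posts' −y face. 7 pickets, each 64 mm wide, 19 mm thick and 977 mm tall, are fixed to the +y face of the rails with their bottoms at z = 40 mm, evenly spaced across the span with equal gaps (rounded down to the nearest mm) at the −x end and between each pair — any rounding remainder accumulates at the +x end.

The fence section is against the stool's +x side, with their −y faces flush.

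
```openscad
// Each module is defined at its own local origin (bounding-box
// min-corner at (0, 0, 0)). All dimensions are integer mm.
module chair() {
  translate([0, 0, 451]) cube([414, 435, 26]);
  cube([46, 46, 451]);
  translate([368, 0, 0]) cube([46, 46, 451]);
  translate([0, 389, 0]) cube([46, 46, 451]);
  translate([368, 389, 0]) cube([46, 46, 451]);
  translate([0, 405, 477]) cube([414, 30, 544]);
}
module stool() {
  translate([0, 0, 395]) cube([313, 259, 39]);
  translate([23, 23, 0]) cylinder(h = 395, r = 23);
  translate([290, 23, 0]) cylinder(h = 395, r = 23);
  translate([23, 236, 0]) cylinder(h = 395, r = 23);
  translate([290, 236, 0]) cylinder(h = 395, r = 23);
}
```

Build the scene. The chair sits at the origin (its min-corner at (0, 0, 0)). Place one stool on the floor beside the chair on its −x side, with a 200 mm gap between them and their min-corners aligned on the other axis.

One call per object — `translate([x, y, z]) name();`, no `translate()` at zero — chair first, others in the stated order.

chair();
translate([-513, 0, 0]) stool();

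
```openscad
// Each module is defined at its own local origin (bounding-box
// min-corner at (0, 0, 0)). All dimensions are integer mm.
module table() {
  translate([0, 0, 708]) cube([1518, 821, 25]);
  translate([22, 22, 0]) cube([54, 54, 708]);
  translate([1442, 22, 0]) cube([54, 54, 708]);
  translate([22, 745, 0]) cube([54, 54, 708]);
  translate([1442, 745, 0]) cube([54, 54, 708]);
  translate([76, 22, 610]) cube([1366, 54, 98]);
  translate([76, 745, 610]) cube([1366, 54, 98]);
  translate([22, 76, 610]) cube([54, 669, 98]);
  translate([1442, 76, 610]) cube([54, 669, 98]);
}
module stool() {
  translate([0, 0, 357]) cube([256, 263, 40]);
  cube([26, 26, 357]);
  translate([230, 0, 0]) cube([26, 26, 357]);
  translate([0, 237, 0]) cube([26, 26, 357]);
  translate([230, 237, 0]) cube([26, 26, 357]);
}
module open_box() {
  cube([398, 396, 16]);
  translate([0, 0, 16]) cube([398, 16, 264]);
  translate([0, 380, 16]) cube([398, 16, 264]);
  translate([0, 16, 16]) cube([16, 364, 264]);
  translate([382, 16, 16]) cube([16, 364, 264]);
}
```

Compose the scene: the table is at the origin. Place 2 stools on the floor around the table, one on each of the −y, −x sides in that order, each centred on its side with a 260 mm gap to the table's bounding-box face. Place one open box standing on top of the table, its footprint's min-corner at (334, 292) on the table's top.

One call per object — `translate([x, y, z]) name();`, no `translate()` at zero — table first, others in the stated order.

table();
translate([631, -523, 0]) stool();
translate([-516, 279, 0]) stool();
translate([334, 292, 733]) open_box();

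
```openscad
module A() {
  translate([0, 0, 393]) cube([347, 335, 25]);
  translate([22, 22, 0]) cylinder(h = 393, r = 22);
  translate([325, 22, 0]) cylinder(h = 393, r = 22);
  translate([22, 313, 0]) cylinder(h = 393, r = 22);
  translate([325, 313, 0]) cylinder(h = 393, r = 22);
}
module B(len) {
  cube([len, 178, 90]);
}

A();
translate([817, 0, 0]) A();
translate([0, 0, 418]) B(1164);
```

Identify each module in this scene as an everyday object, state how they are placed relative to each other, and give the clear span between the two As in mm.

A is a stool. B is a beam. A beam spans the tops of two stools. The clear span between the two stools is 470 mm.

Second stool starts at x = 817; first ends at x = 347; clear span = 817 − 347 = 470 mm.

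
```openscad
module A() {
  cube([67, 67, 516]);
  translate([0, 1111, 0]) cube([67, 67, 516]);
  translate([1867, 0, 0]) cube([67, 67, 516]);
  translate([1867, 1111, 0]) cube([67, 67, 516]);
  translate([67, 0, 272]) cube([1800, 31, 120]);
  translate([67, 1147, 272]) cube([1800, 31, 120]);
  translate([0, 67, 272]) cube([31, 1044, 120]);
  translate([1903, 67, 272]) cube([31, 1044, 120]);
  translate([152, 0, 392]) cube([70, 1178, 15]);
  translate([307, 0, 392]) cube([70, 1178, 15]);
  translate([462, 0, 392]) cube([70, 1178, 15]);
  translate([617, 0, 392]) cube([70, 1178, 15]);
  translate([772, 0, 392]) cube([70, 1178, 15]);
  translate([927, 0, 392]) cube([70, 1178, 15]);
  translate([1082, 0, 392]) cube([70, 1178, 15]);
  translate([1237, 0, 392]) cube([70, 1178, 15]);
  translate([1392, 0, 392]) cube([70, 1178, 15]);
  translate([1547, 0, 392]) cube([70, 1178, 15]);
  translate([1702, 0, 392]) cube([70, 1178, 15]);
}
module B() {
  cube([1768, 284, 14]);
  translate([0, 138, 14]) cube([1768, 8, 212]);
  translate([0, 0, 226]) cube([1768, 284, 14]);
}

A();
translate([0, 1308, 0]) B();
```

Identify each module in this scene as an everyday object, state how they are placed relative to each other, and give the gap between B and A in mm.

A is a bed frame. B is an I-beam. The I-beam is on the floor beside the bed frame on its +y side. The gap between the I-beam and the bed frame is 130 mm.

The I-beam's nearest face is 130 mm from the bed frame's +y face.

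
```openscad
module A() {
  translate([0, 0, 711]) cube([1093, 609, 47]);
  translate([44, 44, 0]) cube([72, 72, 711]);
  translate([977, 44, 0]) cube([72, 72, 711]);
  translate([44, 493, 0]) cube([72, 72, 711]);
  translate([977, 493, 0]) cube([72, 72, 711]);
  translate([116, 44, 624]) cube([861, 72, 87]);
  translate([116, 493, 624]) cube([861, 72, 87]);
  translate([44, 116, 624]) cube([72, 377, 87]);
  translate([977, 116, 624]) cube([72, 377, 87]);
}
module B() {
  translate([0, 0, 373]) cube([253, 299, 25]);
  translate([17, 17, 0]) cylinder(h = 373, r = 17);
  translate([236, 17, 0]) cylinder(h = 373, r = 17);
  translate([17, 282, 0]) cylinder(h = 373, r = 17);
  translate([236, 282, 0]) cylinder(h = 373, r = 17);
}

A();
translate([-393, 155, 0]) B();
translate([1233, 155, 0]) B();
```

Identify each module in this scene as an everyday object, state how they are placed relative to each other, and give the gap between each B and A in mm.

A is a table. B is a stool. Two stools sit around the table at the −x, +x sides. The gap between each stool and the table is 140 mm.

Each stool's nearest face is 140 mm from the table's bounding box.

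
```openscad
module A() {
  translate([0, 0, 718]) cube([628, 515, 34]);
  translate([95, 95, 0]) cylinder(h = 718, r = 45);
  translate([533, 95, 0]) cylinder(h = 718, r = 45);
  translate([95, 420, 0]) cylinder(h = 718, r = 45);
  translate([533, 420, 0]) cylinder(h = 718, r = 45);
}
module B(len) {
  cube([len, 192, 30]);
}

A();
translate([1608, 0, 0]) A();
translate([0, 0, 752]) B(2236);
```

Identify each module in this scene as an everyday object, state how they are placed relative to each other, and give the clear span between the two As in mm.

Second table starts at x = 1608; first ends at x = 628; clear span = 1608 − 628 = 980 mm.

A is a table. B is a beam. A beam spans the tops of two tables. The clear span between the two tables is 980 mm.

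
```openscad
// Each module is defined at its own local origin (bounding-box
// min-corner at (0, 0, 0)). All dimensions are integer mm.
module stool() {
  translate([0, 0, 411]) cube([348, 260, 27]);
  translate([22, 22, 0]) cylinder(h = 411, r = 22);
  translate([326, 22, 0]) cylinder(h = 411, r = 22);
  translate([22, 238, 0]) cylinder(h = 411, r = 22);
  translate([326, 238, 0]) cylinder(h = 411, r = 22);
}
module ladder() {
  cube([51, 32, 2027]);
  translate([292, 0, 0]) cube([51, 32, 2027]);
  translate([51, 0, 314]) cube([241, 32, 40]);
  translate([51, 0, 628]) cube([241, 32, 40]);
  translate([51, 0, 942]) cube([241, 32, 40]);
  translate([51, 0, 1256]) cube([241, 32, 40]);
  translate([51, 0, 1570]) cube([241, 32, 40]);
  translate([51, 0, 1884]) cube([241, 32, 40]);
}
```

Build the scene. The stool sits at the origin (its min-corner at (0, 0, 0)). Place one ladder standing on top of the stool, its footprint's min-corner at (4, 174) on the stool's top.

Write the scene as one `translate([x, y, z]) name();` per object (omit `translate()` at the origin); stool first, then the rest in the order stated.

stool();
translate([4, 174, 438]) ladder();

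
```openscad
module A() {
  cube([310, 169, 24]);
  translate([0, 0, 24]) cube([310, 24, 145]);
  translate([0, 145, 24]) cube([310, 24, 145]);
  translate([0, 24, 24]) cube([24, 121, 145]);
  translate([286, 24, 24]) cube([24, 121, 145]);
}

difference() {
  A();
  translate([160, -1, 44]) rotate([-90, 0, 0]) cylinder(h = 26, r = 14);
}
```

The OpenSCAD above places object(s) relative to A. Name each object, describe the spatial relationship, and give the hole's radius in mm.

The subtracted cylinder has r = 14 mm.

A is an open box. The open box has a circular hole through its front wall. The hole's radius is 14 mm.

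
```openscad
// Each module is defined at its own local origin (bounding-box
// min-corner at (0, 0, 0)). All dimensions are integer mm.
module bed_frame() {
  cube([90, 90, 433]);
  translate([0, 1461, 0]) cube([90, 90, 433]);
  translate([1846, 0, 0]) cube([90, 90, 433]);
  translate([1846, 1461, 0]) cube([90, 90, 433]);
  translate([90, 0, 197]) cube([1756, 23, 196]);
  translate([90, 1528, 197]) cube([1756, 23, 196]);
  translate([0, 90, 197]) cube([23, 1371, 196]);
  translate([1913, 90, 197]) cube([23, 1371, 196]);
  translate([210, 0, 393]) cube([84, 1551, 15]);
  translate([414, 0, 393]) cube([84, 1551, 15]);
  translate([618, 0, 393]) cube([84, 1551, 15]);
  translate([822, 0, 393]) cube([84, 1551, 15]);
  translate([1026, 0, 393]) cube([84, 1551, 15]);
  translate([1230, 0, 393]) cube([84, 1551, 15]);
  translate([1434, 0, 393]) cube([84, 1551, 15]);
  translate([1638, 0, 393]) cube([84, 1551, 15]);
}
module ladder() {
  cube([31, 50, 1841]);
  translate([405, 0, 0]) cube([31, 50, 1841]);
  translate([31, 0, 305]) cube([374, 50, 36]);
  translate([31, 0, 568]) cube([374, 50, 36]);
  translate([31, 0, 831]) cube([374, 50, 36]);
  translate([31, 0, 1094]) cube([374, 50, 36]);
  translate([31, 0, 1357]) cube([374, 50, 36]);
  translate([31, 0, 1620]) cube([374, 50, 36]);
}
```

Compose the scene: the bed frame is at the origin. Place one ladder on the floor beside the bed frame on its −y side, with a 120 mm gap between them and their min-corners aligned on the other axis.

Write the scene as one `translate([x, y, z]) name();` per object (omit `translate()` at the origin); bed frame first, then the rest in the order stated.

bed_frame();
translate([0, -170, 0]) ladder();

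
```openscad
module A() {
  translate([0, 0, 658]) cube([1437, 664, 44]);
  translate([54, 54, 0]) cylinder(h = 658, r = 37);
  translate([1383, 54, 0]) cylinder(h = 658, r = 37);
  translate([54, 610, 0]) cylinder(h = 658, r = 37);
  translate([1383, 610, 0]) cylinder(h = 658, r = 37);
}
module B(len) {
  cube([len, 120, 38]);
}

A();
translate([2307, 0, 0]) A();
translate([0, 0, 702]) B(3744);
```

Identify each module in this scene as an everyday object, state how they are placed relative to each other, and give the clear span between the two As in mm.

Second table starts at x = 2307; first ends at x = 1437; clear span = 2307 − 1437 = 870 mm.

A is a table. B is a beam. A beam spans the tops of two tables. The clear span between the two tables is 870 mm.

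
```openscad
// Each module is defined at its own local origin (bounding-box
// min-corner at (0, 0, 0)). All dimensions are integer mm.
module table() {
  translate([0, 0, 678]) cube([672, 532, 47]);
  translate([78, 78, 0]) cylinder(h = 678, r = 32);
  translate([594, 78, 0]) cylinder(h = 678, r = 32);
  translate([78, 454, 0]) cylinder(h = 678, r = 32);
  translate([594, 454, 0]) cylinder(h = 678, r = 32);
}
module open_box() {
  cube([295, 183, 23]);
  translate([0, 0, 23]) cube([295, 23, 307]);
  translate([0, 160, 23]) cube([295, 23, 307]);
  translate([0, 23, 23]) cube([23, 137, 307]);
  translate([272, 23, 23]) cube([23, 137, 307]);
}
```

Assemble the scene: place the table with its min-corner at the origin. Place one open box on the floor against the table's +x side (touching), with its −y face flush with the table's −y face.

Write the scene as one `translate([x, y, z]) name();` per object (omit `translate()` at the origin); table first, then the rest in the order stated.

table();
translate([672, 0, 0]) open_box();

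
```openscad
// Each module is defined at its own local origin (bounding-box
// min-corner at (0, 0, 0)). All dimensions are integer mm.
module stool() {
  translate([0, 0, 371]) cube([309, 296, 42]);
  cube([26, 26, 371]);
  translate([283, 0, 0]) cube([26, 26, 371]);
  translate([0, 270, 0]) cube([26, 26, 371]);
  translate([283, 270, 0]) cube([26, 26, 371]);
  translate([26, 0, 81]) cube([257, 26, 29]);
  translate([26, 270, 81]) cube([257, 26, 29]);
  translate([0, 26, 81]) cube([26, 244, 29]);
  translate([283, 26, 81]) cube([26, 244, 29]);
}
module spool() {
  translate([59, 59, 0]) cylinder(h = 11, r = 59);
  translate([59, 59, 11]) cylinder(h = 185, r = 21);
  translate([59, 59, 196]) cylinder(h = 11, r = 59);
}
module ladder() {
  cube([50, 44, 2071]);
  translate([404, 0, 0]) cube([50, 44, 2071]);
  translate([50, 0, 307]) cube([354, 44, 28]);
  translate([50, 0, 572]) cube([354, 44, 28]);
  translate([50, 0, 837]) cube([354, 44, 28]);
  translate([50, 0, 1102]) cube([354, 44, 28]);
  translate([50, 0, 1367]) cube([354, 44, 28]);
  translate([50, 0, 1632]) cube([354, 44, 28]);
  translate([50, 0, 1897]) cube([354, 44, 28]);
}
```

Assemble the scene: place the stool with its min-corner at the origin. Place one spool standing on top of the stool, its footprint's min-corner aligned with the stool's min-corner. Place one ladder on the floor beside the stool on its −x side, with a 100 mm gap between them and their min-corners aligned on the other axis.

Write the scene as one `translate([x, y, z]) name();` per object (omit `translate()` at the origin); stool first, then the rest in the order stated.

stool();
translate([0, 0, 413]) spool();
translate([-554, 0, 0]) ladder();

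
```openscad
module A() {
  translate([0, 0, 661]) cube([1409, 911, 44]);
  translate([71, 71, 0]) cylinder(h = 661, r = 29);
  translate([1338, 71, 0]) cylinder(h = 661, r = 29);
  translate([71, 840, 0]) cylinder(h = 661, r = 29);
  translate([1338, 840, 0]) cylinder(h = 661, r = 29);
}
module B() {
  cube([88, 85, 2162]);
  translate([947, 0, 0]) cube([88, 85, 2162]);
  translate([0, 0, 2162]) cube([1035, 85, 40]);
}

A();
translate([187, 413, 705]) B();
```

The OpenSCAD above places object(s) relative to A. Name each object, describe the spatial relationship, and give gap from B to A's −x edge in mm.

The door frame's min-x is at 187; the table's min-x is 0; gap = 187 mm.

A is a table. B is a door frame. The door frame is on top of the table, centred. The gap from the door frame to the table's −x edge is 187 mm.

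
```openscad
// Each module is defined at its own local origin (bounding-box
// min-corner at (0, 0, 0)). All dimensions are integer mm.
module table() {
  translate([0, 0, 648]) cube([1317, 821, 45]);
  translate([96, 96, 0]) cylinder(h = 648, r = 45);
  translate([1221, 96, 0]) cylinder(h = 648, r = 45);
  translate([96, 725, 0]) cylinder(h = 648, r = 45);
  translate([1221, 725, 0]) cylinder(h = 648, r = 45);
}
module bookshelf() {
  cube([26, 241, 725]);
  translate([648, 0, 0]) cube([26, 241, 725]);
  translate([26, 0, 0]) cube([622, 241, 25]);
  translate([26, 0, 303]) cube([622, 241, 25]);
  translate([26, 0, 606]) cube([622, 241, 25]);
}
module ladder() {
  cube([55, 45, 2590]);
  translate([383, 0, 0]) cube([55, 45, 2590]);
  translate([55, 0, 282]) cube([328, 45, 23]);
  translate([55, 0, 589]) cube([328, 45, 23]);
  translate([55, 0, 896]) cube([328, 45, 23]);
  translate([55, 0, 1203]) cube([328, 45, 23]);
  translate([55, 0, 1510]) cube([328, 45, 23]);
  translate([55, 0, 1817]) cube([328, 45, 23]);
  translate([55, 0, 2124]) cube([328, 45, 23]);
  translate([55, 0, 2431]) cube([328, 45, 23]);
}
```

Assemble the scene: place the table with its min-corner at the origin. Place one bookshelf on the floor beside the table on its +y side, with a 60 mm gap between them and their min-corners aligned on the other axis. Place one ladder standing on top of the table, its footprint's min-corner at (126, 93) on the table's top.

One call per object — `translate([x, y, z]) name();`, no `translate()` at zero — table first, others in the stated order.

table();
translate([0, 881, 0]) bookshelf();
translate([126, 93, 693]) ladder();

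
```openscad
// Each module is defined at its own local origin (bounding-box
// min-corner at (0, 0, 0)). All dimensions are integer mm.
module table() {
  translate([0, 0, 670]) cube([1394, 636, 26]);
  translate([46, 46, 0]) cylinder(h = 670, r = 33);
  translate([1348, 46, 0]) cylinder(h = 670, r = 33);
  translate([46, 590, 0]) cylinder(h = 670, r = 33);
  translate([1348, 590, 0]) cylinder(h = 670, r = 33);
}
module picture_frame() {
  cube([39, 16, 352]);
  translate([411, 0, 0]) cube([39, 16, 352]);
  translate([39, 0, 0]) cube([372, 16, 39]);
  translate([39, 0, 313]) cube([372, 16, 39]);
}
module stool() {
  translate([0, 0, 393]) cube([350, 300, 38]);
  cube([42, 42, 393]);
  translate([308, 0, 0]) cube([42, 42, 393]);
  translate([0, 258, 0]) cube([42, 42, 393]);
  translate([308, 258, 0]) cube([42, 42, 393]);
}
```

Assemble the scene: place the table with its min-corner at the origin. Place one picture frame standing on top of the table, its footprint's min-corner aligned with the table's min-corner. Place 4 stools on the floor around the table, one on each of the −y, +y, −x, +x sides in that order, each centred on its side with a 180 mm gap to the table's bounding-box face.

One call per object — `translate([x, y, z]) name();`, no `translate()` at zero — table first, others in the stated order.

table();
translate([0, 0, 696]) picture_frame();
translate([522, -480, 0]) stool();
translate([522, 816, 0]) stool();
translate([-530, 168, 0]) stool();
translate([1574, 168, 0]) stool();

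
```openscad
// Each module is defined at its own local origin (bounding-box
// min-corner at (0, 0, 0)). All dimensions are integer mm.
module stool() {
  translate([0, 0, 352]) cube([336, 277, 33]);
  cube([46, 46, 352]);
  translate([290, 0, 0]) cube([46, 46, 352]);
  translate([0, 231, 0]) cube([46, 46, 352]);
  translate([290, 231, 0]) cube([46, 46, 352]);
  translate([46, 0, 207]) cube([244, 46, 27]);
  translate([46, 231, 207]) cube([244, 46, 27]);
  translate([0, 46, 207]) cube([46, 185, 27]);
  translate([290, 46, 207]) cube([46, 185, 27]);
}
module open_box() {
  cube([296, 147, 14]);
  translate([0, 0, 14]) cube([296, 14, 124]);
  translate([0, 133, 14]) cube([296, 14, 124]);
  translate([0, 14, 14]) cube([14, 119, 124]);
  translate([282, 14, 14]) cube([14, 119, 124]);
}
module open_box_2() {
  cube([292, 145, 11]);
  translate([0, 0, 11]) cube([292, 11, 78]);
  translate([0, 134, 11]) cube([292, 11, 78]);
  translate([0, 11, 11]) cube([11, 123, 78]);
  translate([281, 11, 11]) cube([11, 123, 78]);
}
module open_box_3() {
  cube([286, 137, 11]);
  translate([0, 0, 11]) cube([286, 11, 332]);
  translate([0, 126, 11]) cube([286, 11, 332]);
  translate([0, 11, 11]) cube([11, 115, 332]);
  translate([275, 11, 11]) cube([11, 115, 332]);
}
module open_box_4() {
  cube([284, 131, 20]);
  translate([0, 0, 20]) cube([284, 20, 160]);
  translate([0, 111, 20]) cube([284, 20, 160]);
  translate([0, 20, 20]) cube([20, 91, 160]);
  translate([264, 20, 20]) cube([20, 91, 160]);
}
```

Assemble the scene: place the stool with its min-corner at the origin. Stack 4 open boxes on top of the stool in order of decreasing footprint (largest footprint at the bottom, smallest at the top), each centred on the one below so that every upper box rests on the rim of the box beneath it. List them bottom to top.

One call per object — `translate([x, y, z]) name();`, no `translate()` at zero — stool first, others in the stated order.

stool();
translate([20, 65, 385]) open_box();
translate([22, 66, 523]) open_box_2();
translate([25, 70, 612]) open_box_3();
translate([26, 73, 955]) open_box_4();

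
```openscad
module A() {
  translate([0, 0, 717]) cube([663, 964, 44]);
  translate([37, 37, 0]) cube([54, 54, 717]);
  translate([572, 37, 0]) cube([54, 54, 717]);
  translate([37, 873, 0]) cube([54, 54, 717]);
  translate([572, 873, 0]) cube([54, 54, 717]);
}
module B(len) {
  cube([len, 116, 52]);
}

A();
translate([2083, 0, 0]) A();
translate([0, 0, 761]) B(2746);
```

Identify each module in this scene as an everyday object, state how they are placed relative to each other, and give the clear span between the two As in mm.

Second table starts at x = 2083; first ends at x = 663; clear span = 2083 − 663 = 1420 mm.

A is a table. B is a beam. A beam spans the tops of two tables. The clear span between the two tables is 1420 mm.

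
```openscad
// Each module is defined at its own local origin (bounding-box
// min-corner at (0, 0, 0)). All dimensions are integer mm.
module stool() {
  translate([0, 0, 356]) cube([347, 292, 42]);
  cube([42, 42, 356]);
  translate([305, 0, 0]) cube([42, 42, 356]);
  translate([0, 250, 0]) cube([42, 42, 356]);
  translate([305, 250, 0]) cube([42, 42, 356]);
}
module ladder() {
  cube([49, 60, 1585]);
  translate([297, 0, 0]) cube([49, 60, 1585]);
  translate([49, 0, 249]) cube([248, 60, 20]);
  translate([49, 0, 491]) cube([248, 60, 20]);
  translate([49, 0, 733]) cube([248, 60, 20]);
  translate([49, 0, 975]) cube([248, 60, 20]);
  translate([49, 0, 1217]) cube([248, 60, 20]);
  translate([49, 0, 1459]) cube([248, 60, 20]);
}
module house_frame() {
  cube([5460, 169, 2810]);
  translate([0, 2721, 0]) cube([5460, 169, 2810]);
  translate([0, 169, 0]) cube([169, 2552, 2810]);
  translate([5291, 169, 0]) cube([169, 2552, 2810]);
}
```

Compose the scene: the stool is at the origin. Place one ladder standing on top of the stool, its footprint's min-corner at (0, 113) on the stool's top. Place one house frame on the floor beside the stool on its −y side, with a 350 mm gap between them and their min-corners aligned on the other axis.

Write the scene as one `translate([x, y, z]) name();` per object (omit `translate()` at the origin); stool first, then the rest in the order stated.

stool();
translate([0, 113, 398]) ladder();
translate([0, -3240, 0]) house_frame();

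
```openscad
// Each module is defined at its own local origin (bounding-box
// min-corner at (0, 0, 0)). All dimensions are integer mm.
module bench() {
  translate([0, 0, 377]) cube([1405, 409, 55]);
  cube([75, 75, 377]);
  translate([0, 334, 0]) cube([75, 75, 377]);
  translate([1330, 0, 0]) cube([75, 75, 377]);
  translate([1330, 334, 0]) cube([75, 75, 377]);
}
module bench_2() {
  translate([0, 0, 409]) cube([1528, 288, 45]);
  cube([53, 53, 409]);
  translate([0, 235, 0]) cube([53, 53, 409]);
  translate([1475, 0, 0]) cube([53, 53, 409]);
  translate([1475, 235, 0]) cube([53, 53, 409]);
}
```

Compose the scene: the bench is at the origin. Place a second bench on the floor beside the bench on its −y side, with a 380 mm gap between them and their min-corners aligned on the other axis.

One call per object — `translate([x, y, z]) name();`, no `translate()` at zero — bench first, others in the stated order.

bench();
translate([0, -668, 0]) bench_2();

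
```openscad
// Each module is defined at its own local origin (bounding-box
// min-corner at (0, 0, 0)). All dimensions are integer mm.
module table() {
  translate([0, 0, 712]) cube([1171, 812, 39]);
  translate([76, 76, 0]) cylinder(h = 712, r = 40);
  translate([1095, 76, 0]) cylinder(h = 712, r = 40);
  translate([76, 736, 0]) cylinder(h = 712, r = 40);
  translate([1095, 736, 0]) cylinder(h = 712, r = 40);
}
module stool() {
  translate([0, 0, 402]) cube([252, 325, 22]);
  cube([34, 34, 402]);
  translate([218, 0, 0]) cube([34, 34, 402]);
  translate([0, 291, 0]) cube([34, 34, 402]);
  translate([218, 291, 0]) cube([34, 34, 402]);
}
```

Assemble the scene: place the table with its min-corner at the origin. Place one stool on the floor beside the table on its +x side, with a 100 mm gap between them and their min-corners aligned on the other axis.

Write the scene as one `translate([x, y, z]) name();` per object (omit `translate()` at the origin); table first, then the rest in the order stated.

table();
translate([1271, 0, 0]) stool();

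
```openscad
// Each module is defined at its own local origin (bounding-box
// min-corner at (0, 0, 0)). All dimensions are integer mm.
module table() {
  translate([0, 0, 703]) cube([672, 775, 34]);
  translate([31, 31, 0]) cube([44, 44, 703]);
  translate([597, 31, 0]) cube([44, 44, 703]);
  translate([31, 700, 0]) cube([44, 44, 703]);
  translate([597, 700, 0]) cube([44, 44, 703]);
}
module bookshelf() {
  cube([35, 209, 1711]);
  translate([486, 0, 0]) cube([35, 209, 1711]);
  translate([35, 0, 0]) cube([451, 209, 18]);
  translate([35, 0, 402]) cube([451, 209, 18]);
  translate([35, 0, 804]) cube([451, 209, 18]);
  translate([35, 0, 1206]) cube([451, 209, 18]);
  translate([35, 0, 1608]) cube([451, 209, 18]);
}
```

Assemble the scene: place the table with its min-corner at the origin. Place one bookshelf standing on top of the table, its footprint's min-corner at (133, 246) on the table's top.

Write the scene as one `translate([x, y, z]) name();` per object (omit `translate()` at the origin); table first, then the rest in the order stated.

table();
translate([133, 246, 737]) bookshelf();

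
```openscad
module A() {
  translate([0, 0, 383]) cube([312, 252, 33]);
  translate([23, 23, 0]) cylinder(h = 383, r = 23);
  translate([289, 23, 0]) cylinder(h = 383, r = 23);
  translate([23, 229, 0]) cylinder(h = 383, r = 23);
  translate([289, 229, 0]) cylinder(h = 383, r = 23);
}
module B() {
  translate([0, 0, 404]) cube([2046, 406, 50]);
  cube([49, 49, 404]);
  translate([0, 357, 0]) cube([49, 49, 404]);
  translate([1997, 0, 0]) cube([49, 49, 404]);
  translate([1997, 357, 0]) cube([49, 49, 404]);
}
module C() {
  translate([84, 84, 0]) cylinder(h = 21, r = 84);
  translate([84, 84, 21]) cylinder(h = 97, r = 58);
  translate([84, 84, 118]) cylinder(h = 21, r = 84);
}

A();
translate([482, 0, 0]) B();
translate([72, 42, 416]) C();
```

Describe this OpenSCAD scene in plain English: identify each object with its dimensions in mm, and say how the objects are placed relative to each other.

A is a simple wooden stool: a rectangular seat 312 mm (x) by 252 mm (y), 33 mm thick, top face at z = 416 mm, on four round legs, each 46 mm in diameter. The legs rest on z = 0, each leg's axis is inset half a diameter from the nearest pair of seat edges (so the leg's bounding box is flush with the corner).

B is a long wooden bench with a 2046 mm (x) × 406 mm (y) seat, 50 mm thick, its top surface 454 mm above the floor. Four 49 mm square legs at the seat corners, flush with the edges, run from z = 0 to the seat underside.

C is a spool: two coaxial disc flanges of radius 84 mm and thickness 21 mm, joined by a core cylinder of radius 58 mm and height 97 mm. The lower flange rests on z = 0 and the three cylinders share a vertical axis.

The bench is on the floor beside the stool on its +x side. The spool is on top of the stool, centred.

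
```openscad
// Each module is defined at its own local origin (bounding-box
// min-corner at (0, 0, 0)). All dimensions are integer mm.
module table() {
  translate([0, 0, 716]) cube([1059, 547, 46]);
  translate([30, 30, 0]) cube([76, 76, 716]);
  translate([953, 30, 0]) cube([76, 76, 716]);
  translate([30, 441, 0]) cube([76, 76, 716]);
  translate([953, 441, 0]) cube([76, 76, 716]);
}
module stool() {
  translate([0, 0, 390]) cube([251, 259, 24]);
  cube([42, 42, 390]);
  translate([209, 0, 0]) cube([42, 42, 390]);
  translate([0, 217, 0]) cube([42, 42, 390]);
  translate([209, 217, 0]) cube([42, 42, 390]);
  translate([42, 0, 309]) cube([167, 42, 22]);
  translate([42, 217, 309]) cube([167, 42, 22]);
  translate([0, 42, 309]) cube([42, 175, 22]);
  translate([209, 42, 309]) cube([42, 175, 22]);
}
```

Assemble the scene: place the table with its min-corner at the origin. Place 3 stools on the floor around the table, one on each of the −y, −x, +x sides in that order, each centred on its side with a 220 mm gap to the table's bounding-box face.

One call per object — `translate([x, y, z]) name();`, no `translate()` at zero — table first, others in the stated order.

table();
translate([404, -479, 0]) stool();
translate([-471, 144, 0]) stool();
translate([1279, 144, 0]) stool();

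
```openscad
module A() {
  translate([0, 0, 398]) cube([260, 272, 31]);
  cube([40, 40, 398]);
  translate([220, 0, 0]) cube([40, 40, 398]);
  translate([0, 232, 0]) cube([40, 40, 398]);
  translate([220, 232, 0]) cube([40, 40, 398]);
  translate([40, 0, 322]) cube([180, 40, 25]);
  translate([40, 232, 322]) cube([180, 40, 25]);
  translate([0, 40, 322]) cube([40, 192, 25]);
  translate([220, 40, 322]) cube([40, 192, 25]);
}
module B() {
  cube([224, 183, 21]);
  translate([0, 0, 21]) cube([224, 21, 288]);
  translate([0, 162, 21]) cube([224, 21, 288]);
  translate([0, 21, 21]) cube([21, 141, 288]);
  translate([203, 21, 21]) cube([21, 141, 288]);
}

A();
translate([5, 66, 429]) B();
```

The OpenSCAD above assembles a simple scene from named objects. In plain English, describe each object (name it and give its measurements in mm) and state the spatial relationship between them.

A is a four-legged stool. The seat is 260×272 mm, 31 mm thick, top at z = 429 mm. It stands on four square legs, each 40×40 mm in cross-section, from z = 0 to the seat underside, each flush with a corner of the seat. Four stretchers, 40 mm wide and 25 mm tall, connect adjacent legs with their undersides at z = 322 mm, each running between the inner faces of the legs it joins and aligned with the legs' outer faces on the other axis.

B is an open-topped rectangular box: outside dimensions 224×183×309 mm, with a uniform wall and base thickness of 21 mm. The base is a full 224×183 slab on the floor; four walls sit on top of the base. The front and back walls (the −y and +y sides) span the full width; the two side walls fit between them.

The open box is on top of the stool.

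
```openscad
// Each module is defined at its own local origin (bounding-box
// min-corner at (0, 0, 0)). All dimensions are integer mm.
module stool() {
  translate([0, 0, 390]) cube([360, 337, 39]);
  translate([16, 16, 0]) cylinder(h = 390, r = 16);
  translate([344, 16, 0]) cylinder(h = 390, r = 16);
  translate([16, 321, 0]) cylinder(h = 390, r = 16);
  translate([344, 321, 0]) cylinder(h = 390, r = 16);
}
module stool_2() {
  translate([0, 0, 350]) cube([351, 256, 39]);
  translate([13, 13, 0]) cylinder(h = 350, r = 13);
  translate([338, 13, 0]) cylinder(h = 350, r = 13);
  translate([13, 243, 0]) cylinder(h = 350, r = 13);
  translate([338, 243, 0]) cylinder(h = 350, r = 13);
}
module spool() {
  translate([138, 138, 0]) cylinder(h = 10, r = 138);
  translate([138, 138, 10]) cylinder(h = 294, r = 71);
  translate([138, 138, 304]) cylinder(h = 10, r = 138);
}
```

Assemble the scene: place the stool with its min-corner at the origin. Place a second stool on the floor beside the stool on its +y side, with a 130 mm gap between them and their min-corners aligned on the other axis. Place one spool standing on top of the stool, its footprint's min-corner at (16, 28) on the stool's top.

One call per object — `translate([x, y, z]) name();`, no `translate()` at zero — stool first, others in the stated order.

stool();
translate([0, 467, 0]) stool_2();
translate([16, 28, 429]) spool();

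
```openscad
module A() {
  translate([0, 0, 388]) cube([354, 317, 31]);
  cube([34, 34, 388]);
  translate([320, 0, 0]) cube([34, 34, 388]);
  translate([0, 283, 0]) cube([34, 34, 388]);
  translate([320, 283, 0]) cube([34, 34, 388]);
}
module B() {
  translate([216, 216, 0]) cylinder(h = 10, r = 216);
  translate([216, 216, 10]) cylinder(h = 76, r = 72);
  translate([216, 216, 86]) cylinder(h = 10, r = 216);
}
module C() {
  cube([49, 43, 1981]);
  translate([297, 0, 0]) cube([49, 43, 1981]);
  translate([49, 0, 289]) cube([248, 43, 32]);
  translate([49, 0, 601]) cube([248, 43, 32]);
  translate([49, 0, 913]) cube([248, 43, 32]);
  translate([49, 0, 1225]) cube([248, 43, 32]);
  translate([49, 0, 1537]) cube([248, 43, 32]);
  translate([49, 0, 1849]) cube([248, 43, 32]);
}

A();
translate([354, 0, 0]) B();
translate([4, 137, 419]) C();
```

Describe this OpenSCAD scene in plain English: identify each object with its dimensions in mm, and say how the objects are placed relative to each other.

A is a four-legged stool. The seat is 354×317 mm, 31 mm thick, top at z = 419 mm. It stands on four square legs, each 34×34 mm in cross-section, from z = 0 to the seat underside, each flush with a corner of the seat.

B is a spool: two coaxial disc flanges of radius 216 mm and thickness 10 mm, joined by a core cylinder of radius 72 mm and height 76 mm. The lower flange rests on z = 0 and the three cylinders share a vertical axis.

C is a wooden ladder with two side rails of 49×43 mm section and 1981 mm height, set 346 mm apart overall. Between them run 6 rectangular rungs (43 mm deep, 32 mm thick), front faces flush with the rails' −y face. The bottom of the first rung is 289 mm above the floor and each subsequent rung is 312 mm higher than the one below.

The spool is against the stool's +x side, with their −y faces flush. The ladder is on top of the stool, centred.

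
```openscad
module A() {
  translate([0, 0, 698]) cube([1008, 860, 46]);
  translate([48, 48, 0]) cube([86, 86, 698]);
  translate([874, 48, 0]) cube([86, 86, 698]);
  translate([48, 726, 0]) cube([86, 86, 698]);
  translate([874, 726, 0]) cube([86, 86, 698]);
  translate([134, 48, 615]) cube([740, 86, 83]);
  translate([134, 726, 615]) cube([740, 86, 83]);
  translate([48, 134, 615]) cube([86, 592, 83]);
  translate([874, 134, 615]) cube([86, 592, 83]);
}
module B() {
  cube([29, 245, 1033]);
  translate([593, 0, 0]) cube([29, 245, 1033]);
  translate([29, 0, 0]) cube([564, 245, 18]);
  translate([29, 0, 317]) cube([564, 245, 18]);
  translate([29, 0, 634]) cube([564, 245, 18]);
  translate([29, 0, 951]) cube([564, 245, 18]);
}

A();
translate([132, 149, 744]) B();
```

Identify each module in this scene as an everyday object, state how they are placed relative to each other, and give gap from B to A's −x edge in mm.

The bookshelf's min-x is at 132; the table's min-x is 0; gap = 132 mm.

A is a table. B is a bookshelf. The bookshelf is on top of the table. The gap from the bookshelf to the table's −x edge is 132 mm.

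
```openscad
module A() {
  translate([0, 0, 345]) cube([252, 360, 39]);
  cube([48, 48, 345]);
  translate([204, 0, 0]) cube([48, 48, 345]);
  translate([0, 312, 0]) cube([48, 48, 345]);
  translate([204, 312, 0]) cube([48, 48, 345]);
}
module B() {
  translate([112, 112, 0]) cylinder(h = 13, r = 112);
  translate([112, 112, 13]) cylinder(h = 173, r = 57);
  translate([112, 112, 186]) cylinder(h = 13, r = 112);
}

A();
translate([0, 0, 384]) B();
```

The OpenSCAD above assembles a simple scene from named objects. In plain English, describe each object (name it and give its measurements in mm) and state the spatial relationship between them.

A is a simple wooden stool: a rectangular seat 252 mm (x) by 360 mm (y), 39 mm thick, top face at z = 384 mm, on four square legs, each 48×48 mm in cross-section. The legs rest on z = 0, each flush with a corner of the seat.

B is a spool: two coaxial disc flanges of radius 112 mm and thickness 13 mm, joined by a core cylinder of radius 57 mm and height 173 mm. The lower flange rests on z = 0 and the three cylinders share a vertical axis.

The spool is on top of the stool.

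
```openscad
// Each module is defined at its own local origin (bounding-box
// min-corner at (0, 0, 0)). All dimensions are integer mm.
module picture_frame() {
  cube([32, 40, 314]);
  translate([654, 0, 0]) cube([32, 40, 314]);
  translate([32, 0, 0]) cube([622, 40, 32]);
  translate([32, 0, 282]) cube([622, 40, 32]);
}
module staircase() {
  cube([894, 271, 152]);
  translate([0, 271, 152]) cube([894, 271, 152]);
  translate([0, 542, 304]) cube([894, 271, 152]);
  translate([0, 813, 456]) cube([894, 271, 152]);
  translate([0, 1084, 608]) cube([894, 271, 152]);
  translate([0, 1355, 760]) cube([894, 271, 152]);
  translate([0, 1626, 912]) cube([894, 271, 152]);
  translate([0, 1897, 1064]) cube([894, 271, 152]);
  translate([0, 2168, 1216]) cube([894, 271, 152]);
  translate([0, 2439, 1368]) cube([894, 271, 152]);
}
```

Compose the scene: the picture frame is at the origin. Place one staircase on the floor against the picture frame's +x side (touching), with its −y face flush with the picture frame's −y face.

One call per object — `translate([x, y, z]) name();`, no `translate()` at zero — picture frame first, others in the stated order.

picture_frame();
translate([686, 0, 0]) staircase();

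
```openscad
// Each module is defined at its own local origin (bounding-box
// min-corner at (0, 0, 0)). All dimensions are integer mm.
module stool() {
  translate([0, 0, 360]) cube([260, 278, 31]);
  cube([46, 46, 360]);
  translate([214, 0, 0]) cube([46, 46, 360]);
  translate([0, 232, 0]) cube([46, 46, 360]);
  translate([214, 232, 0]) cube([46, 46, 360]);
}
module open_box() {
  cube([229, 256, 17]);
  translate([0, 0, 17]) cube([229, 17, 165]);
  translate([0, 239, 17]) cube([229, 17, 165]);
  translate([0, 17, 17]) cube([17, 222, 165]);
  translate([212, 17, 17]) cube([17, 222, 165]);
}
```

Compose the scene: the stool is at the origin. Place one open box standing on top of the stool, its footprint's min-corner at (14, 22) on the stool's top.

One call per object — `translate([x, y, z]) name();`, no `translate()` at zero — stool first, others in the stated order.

stool();
translate([14, 22, 391]) open_box();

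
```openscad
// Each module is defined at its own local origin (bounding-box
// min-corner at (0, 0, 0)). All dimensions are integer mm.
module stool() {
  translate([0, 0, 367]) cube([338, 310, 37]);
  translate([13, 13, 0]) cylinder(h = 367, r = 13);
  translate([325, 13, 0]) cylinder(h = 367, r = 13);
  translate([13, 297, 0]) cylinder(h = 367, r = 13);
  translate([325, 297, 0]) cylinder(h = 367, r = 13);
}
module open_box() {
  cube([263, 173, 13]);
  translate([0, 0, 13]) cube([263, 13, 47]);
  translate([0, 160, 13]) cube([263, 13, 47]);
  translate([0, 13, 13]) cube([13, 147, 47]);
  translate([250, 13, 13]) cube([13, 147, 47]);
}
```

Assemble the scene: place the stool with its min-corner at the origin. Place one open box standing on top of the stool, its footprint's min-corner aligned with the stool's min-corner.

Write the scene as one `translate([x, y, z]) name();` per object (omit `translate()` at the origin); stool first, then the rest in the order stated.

stool();
translate([0, 0, 404]) open_box();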